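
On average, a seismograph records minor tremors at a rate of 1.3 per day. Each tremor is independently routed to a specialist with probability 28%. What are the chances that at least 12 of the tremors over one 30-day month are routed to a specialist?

Thinning: the tremors that are routed to a specialist themselves form a Poisson process with rate 0.28 × 1.3 = 0.364 per day.
Over the interval, μ = 0.364 × 30 = 10.92 (a 30-day month = 30 days).
P(N ≥ 12) = 1 − P(N ≤ 11) ≈ 0.4112.

0.4112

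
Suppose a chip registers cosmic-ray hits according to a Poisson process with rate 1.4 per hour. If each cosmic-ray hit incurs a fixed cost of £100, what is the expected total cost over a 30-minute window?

E[N] = 1.4 × 0.5 = 0.7 (a 30-minute window = 0.5 hours); E[cost] = 0.7 × £100 = £70.

£70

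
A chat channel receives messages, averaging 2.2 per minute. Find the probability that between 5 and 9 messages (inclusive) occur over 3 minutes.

0.6559

Over the interval, μ = 2.2 × 3 = 6.6 (3 minutes).
P(5 ≤ N ≤ 9) = Σ_{j=5}^{9} e^(−6.6) · 6.6^j/j! ≈ 0.6559.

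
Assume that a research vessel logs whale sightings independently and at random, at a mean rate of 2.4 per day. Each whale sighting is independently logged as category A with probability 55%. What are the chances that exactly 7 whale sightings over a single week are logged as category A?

0.1108

Thinning: the whale sightings that are logged as category A themselves form a Poisson process with rate 0.55 × 2.4 = 1.32 per day.
Over the interval, μ = 1.32 × 7 = 9.24 (a week = 7 days).
P(N = 7) = e^(−9.24) · 9.24^7/7! ≈ 0.1108.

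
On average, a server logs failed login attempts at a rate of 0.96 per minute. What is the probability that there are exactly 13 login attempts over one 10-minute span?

0.0640

Over the interval, μ = 0.96 × 10 = 9.6 (a 10-minute span = 10 minutes).
P(N = 13) = e^(−μ) μ^13/13! = e^(−9.6) · 9.6^13/6227020800 ≈ 0.0640.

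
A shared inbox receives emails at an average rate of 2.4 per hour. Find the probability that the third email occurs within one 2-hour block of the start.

Over the interval, μ = 2.4 × 2 = 4.8 (a 2-hour block = 2 hours).
The third arrival falls in the interval iff at least 3 events occur there: P(S_3 ≤ t) = P(N ≥ 3) = 1 − P(N ≤ 2) ≈ 0.8575.

0.8575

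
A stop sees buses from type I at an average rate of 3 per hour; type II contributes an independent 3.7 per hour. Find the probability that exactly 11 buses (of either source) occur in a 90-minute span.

Independent Poisson processes superpose: combined rate λ = 3 + 3.7 = 6.7 per hour.
Over the interval, μ = 6.7 × 1.5 = 10.05 (a 90-minute span = 1.5 hours).
P(N = 11) = e^(−10.05) · 10.05^11/11! ≈ 0.1143.

0.1143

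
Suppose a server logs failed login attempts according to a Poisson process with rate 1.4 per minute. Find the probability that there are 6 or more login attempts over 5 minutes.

Over the interval, μ = 1.4 × 5 = 7 (5 minutes).
P(N ≥ 6) = 1 − P(N ≤ 5) = 1 − Σ_{j=0}^{5} e^(−μ) μ^j/j! ≈ 0.6993.

0.6993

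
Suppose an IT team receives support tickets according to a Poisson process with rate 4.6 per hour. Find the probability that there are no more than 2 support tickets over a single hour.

0.1626

With mean μ = 4.6 per hour,
P(N ≤ 2) = Σ_{j=0}^{2} e^(−μ) μ^j/j! ≈ 0.1626.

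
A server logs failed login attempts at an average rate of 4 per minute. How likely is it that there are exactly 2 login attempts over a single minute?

0.1465

With mean μ = 4 per minute,
P(N = 2) = e^(−μ) μ^2/2! = e^(−4) · 4^2/2 ≈ 0.1465.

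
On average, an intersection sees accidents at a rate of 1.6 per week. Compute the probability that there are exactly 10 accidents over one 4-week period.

0.0528

Over the interval, μ = 1.6 × 4 = 6.4 (a 4-week period = 4 weeks).
P(N = 10) = e^(−μ) μ^10/10! = e^(−6.4) · 6.4^10/3628800 ≈ 0.0528.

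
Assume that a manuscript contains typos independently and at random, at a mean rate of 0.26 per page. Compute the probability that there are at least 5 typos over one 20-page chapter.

0.5939

Over the interval, μ = 0.26 × 20 = 5.2 (a 20-page chapter = 20 pages).
P(N ≥ 5) = 1 − P(N ≤ 4) = 1 − Σ_{j=0}^{4} e^(−μ) μ^j/j! ≈ 0.5939.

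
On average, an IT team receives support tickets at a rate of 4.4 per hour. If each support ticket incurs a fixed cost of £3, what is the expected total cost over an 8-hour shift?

E[N] = 4.4 × 8 = 35.2 (an 8-hour shift = 8 hours); E[cost] = 35.2 × £3 = £105.6.

£105.6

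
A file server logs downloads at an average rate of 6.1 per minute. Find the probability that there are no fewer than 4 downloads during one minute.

0.8575

With mean μ = 6.1 per minute,
P(N ≥ 4) = 1 − P(N ≤ 3) = 1 − Σ_{j=0}^{3} e^(−μ) μ^j/j! ≈ 0.8575.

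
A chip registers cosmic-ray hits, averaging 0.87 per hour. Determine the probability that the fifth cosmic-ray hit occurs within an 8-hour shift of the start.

0.8233

Over the interval, μ = 0.87 × 8 = 6.96 (an 8-hour shift = 8 hours).
The fifth arrival falls in the interval iff at least 5 events occur there: P(S_5 ≤ t) = P(N ≥ 5) = 1 − P(N ≤ 4) ≈ 0.8233.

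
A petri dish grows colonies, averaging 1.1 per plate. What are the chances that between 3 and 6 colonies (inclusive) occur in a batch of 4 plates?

Over the interval, μ = 1.1 × 4 = 4.4 (a batch of 4 plates = 4 plates).
P(3 ≤ N ≤ 6) = Σ_{j=3}^{6} e^(−4.4) · 4.4^j/j! ≈ 0.6585.

0.6585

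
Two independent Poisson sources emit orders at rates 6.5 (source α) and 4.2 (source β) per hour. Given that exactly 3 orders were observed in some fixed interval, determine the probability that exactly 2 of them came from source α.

0.4346

Given the total, each event is independently from source α with probability p = λ_α/(λ_α+λ_β) = 6.5/10.7 ≈ 0.6075.
So K ~ Binomial(3, 6.5/10.7): P(K = 2) = C(3,2) · (6.5/10.7)^2 · (4.2/10.7)^1 ≈ 0.4346.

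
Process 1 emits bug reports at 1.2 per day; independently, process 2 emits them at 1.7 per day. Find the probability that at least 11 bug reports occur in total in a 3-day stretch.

0.2591

Independent Poisson processes superpose: combined rate λ = 1.2 + 1.7 = 2.9 per day.
Over the interval, μ = 2.9 × 3 = 8.7 (a 3-day stretch = 3 days).
P(N ≥ 11) = 1 − P(N ≤ 10) ≈ 0.2591.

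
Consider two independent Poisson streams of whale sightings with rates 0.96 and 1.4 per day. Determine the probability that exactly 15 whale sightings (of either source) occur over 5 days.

0.0687

Independent Poisson processes superpose: combined rate λ = 0.96 + 1.4 = 2.36 per day.
Over the interval, μ = 2.36 × 5 = 11.8 (5 days).
P(N = 15) = e^(−11.8) · 11.8^15/15! ≈ 0.0687.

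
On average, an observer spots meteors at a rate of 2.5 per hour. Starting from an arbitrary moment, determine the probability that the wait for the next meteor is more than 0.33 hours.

The wait for the next event is exponential with rate λ = 2.5 per hour.
P(T > 0.33) = e^(−λt) = e^(−2.5 × 0.33) = e^(−0.825) ≈ 0.4382.

0.4382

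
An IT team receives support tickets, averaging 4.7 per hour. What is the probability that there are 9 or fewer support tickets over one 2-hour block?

Over the interval, μ = 4.7 × 2 = 9.4 (a 2-hour block = 2 hours).
P(N ≤ 9) = Σ_{j=0}^{9} e^(−μ) μ^j/j! ≈ 0.5349.

0.5349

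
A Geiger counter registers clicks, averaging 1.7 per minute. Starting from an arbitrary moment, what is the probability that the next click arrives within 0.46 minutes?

Inter-arrival times are exponential with rate λ = 1.7 per minute.
P(T ≤ 0.46) = 1 − e^(−λt) = 1 − e^(−1.7 × 0.46) = 1 − e^(−0.782) ≈ 0.5425.

0.5425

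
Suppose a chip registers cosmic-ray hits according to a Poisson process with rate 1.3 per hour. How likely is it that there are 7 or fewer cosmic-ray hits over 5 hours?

0.6728

Over the interval, μ = 1.3 × 5 = 6.5 (5 hours).
P(N ≤ 7) = Σ_{j=0}^{7} e^(−μ) μ^j/j! ≈ 0.6728.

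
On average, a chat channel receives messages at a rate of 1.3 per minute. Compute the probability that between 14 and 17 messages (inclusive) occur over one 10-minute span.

Over the interval, μ = 1.3 × 10 = 13 (a 10-minute span = 10 minutes).
P(14 ≤ N ≤ 17) = Σ_{j=14}^{17} e^(−13) · 13^j/j! ≈ 0.3174.

0.3174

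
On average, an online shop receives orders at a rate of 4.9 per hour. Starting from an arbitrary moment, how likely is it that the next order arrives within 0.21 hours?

Inter-arrival times are exponential with rate λ = 4.9 per hour.
P(T ≤ 0.21) = 1 − e^(−λt) = 1 − e^(−4.9 × 0.21) = 1 − e^(−1.029) ≈ 0.6426.

0.6426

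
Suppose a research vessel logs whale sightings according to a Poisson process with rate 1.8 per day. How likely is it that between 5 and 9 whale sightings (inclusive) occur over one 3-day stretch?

0.5779

Over the interval, μ = 1.8 × 3 = 5.4 (a 3-day stretch = 3 days).
P(5 ≤ N ≤ 9) = Σ_{j=5}^{9} e^(−5.4) · 5.4^j/j! ≈ 0.5779.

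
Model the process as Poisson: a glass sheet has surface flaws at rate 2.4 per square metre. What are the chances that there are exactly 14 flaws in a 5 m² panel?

0.0905

Over the interval, μ = 2.4 × 5 = 12 (a 5 m² panel = 5 square metres).
P(N = 14) = e^(−μ) μ^14/14! = e^(−12) · 12^14/87178291200 ≈ 0.0905.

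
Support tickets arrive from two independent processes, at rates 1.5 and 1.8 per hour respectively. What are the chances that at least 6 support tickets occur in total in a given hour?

0.1171

Independent Poisson processes superpose: combined rate λ = 1.5 + 1.8 = 3.3 per hour.
So μ = 3.3.
P(N ≥ 6) = 1 − P(N ≤ 5) ≈ 0.1171.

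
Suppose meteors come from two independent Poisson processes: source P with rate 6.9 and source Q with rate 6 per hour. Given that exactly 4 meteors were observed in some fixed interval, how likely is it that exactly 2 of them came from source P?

Given the total, each event is independently from source P with probability p = λ_P/(λ_P+λ_Q) = 6.9/12.9 ≈ 0.5349.
So K ~ Binomial(4, 6.9/12.9): P(K = 2) = C(4,2) · (6.9/12.9)^2 · (6/12.9)^2 ≈ 0.3714.

0.3714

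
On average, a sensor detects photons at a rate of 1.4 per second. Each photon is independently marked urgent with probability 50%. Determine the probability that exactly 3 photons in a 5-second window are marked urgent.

Thinning: the photons that are marked urgent themselves form a Poisson process with rate 0.5 × 1.4 = 0.7 per second.
Over the interval, μ = 0.7 × 5 = 3.5 (a 5-second window = 5 seconds).
P(N = 3) = e^(−3.5) · 3.5^3/3! ≈ 0.2158.

0.2158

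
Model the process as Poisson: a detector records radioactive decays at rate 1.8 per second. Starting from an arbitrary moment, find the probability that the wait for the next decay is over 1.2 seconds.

0.1153

The wait for the next event is exponential with rate λ = 1.8 per second.
P(T > 1.2) = e^(−λt) = e^(−1.8 × 1.2) = e^(−2.16) ≈ 0.1153.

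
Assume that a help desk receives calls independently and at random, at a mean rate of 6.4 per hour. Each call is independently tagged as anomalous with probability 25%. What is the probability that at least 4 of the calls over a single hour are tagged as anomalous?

Thinning: the calls that are tagged as anomalous themselves form a Poisson process with rate 0.25 × 6.4 = 1.6 per hour.
So μ = 1.6.
P(N ≥ 4) = 1 − P(N ≤ 3) ≈ 0.0788.

0.0788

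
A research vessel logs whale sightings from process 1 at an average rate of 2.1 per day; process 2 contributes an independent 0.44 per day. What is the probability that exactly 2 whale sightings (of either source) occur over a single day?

0.2544

Independent Poisson processes superpose: combined rate λ = 2.1 + 0.44 = 2.54 per day.
So μ = 2.54.
P(N = 2) = e^(−2.54) · 2.54^2/2! ≈ 0.2544.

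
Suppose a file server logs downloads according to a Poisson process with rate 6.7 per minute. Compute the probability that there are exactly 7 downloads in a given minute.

0.1480

With mean μ = 6.7 per minute,
P(N = 7) = e^(−μ) μ^7/7! = e^(−6.7) · 6.7^7/5040 ≈ 0.1480.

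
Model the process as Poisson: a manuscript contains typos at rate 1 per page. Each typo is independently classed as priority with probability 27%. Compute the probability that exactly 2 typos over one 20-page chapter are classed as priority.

Thinning: the typos that are classed as priority themselves form a Poisson process with rate 0.27 × 1 = 0.27 per page.
Over the interval, μ = 0.27 × 20 = 5.4 (a 20-page chapter = 20 pages).
P(N = 2) = e^(−5.4) · 5.4^2/2! ≈ 0.0659.

0.0659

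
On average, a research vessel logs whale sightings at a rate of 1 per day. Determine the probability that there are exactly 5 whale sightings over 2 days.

Over the interval, μ = 1 × 2 = 2 (2 days).
P(N = 5) = e^(−μ) μ^5/5! = e^(−2) · 2^5/120 ≈ 0.0361.

0.0361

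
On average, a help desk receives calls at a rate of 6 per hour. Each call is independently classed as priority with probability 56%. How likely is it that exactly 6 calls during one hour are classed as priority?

Thinning: the calls that are classed as priority themselves form a Poisson process with rate 0.56 × 6 = 3.36 per hour.
So μ = 3.36.
P(N = 6) = e^(−3.36) · 3.36^6/6! ≈ 0.0694.

0.0694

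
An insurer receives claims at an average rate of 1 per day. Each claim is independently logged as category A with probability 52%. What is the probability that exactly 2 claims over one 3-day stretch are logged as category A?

0.2557

Thinning: the claims that are logged as category A themselves form a Poisson process with rate 0.52 × 1 = 0.52 per day.
Over the interval, μ = 0.52 × 3 = 1.56 (a 3-day stretch = 3 days).
P(N = 2) = e^(−1.56) · 1.56^2/2! ≈ 0.2557.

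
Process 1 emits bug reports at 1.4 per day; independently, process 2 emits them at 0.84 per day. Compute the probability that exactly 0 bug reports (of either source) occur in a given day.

Independent Poisson processes superpose: combined rate λ = 1.4 + 0.84 = 2.24 per day.
So μ = 2.24.
P(N = 0) = e^(−2.24) · 2.24^0/0! ≈ 0.1065.

0.1065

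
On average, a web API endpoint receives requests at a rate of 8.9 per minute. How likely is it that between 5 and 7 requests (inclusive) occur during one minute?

With mean μ = 8.9 per minute,
P(5 ≤ N ≤ 7) = Σ_{j=5}^{7} e^(−8.9) · 8.9^j/j! ≈ 0.2773.

0.2773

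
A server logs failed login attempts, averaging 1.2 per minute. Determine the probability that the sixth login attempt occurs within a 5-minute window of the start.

0.5543

Over the interval, μ = 1.2 × 5 = 6 (a 5-minute window = 5 minutes).
The sixth arrival falls in the interval iff at least 6 events occur there: P(S_6 ≤ t) = P(N ≥ 6) = 1 − P(N ≤ 5) ≈ 0.5543.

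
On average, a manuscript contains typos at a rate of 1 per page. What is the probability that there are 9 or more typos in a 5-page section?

0.0681

Over the interval, μ = 1 × 5 = 5 (a 5-page section = 5 pages).
P(N ≥ 9) = 1 − P(N ≤ 8) = 1 − Σ_{j=0}^{8} e^(−μ) μ^j/j! ≈ 0.0681.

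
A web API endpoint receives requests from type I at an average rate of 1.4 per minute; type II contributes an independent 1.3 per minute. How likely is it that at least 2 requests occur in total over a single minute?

0.7513

Independent Poisson processes superpose: combined rate λ = 1.4 + 1.3 = 2.7 per minute.
So μ = 2.7.
P(N ≥ 2) = 1 − P(N ≤ 1) ≈ 0.7513.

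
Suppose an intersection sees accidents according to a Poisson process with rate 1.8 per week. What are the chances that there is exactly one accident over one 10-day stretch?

0.1965

Over the interval, μ = 1.8 × 10/7 ≈ 2.57143 (a 10-day stretch = 10/7 weeks).
P(N = 1) = e^(−μ) μ^1/1! = e^(−2.57143) · 2.57143^1/1 ≈ 0.1965.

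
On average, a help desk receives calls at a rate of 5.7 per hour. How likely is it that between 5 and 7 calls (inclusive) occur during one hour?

With mean μ = 5.7 per hour,
P(5 ≤ N ≤ 7) = Σ_{j=5}^{7} e^(−5.7) · 5.7^j/j! ≈ 0.4569.

0.4569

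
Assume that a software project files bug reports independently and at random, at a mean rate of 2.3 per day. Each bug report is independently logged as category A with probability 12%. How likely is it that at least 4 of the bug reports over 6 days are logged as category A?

Thinning: the bug reports that are logged as category A themselves form a Poisson process with rate 0.12 × 2.3 = 0.276 per day.
Over the interval, μ = 0.276 × 6 = 1.656 (6 days).
P(N ≥ 4) = 1 − P(N ≤ 3) ≈ 0.0867.

0.0867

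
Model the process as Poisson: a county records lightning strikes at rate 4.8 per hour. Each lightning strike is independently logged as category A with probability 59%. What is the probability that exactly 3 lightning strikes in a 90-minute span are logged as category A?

0.1826

Thinning: the lightning strikes that are logged as category A themselves form a Poisson process with rate 0.59 × 4.8 = 2.832 per hour.
Over the interval, μ = 2.832 × 1.5 = 4.248 (a 90-minute span = 1.5 hours).
P(N = 3) = e^(−4.248) · 4.248^3/3! ≈ 0.1826.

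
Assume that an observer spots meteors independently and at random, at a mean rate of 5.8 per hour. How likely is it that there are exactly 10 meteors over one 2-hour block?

0.1114

Over the interval, μ = 5.8 × 2 = 11.6 (a 2-hour block = 2 hours).
P(N = 10) = e^(−μ) μ^10/10! = e^(−11.6) · 11.6^10/3628800 ≈ 0.1114.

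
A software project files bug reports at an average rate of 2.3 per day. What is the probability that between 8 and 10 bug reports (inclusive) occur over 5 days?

0.2880

Over the interval, μ = 2.3 × 5 = 11.5 (5 days).
P(8 ≤ N ≤ 10) = Σ_{j=8}^{10} e^(−11.5) · 11.5^j/j! ≈ 0.2880.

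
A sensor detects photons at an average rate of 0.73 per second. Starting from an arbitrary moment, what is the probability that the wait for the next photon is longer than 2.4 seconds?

0.1734

The wait for the next event is exponential with rate λ = 0.73 per second.
P(T > 2.4) = e^(−λt) = e^(−0.73 × 2.4) = e^(−1.752) ≈ 0.1734.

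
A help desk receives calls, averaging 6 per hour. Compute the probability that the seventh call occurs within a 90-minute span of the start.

Over the interval, μ = 6 × 1.5 = 9 (a 90-minute span = 1.5 hours).
The seventh arrival falls in the interval iff at least 7 events occur there: P(S_7 ≤ t) = P(N ≥ 7) = 1 − P(N ≤ 6) ≈ 0.7932.

0.7932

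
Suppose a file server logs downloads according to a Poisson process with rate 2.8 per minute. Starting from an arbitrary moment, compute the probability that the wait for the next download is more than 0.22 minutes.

0.5401

The wait for the next event is exponential with rate λ = 2.8 per minute.
P(T > 0.22) = e^(−λt) = e^(−2.8 × 0.22) = e^(−0.616) ≈ 0.5401.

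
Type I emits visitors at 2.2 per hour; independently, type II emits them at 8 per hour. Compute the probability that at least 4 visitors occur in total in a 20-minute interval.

Independent Poisson processes superpose: combined rate λ = 2.2 + 8 = 10.2 per hour.
Over the interval, μ = 10.2 × 1/3 = 3.4 (a 20-minute interval = 1/3 hours).
P(N ≥ 4) = 1 − P(N ≤ 3) ≈ 0.4416.

0.4416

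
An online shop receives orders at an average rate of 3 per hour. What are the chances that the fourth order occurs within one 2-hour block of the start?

0.8488

Over the interval, μ = 3 × 2 = 6 (a 2-hour block = 2 hours).
The fourth arrival falls in the interval iff at least 4 events occur there: P(S_4 ≤ t) = P(N ≥ 4) = 1 − P(N ≤ 3) ≈ 0.8488.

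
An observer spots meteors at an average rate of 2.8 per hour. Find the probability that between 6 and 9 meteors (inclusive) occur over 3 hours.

Over the interval, μ = 2.8 × 3 = 8.4 (3 hours).
P(6 ≤ N ≤ 9) = Σ_{j=6}^{9} e^(−8.4) · 8.4^j/j! ≈ 0.5086.

0.5086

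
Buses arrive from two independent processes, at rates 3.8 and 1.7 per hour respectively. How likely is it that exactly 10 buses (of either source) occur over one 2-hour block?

Independent Poisson processes superpose: combined rate λ = 3.8 + 1.7 = 5.5 per hour.
Over the interval, μ = 5.5 × 2 = 11 (a 2-hour block = 2 hours).
P(N = 10) = e^(−11) · 11^10/10! ≈ 0.1194.

0.1194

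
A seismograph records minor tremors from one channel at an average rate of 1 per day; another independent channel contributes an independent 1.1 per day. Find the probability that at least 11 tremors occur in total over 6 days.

Independent Poisson processes superpose: combined rate λ = 1 + 1.1 = 2.1 per day.
Over the interval, μ = 2.1 × 6 = 12.6 (6 days).
P(N ≥ 11) = 1 − P(N ≤ 10) ≈ 0.7124.

0.7124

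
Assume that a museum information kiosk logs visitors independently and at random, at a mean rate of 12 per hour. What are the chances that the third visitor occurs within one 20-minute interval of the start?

Over the interval, μ = 12 × 1/3 = 4 (a 20-minute interval = 1/3 hours).
The third arrival falls in the interval iff at least 3 events occur there: P(S_3 ≤ t) = P(N ≥ 3) = 1 − P(N ≤ 2) ≈ 0.7619.

0.7619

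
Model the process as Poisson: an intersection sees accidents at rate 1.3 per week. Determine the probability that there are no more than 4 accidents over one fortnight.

0.8774

Over the interval, μ = 1.3 × 2 = 2.6 (a fortnight = 2 weeks).
P(N ≤ 4) = Σ_{j=0}^{4} e^(−μ) μ^j/j! ≈ 0.8774.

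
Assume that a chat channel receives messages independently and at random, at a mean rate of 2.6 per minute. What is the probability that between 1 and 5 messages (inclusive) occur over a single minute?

0.8767

With mean μ = 2.6 per minute,
P(1 ≤ N ≤ 5) = Σ_{j=1}^{5} e^(−2.6) · 2.6^j/j! ≈ 0.8767.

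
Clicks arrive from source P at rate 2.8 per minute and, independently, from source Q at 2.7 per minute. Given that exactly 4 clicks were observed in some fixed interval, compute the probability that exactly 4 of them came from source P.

Given the total, each event is independently from source P with probability p = λ_P/(λ_P+λ_Q) = 2.8/5.5 ≈ 0.5091.
So K ~ Binomial(4, 2.8/5.5): P(K = 4) = C(4,4) · (2.8/5.5)^4 · (2.7/5.5)^0 ≈ 0.0672.

0.0672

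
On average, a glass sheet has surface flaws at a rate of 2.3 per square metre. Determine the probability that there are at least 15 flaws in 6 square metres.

Over the interval, μ = 2.3 × 6 = 13.8 (6 square metres).
P(N ≥ 15) = 1 − P(N ≤ 14) = 1 − Σ_{j=0}^{14} e^(−μ) μ^j/j! ≈ 0.4084.

0.4084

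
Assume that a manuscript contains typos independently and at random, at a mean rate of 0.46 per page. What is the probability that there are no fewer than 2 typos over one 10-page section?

Over the interval, μ = 0.46 × 10 = 4.6 (a 10-page section = 10 pages).
P(N ≥ 2) = 1 − P(N ≤ 1) = 1 − Σ_{j=0}^{1} e^(−μ) μ^j/j! ≈ 0.9437.

0.9437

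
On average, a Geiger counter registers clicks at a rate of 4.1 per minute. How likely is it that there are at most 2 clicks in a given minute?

With mean μ = 4.1 per minute,
P(N ≤ 2) = Σ_{j=0}^{2} e^(−μ) μ^j/j! ≈ 0.2238.

0.2238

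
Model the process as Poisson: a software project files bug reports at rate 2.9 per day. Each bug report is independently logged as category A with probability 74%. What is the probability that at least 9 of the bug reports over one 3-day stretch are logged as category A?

0.2011

Thinning: the bug reports that are logged as category A themselves form a Poisson process with rate 0.74 × 2.9 = 2.146 per day.
Over the interval, μ = 2.146 × 3 = 6.438 (a 3-day stretch = 3 days).
P(N ≥ 9) = 1 − P(N ≤ 8) ≈ 0.2011.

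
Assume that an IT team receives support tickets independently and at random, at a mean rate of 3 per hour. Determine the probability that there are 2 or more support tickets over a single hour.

0.8009

With mean μ = 3 per hour,
P(N ≥ 2) = 1 − P(N ≤ 1) = 1 − Σ_{j=0}^{1} e^(−μ) μ^j/j! ≈ 0.8009.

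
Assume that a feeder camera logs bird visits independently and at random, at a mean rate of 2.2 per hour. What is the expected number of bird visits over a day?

52.8

E[N] = λt = 2.2 × 24 = 52.8 (a day = 24 hours).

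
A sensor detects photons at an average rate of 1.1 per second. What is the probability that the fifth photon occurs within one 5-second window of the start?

Over the interval, μ = 1.1 × 5 = 5.5 (a 5-second window = 5 seconds).
The fifth arrival falls in the interval iff at least 5 events occur there: P(S_5 ≤ t) = P(N ≥ 5) = 1 − P(N ≤ 4) ≈ 0.6425.

0.6425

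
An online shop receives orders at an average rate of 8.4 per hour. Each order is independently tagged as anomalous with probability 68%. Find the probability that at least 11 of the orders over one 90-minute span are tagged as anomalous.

0.2442

Thinning: the orders that are tagged as anomalous themselves form a Poisson process with rate 0.68 × 8.4 = 5.712 per hour.
Over the interval, μ = 5.712 × 1.5 = 8.568 (a 90-minute span = 1.5 hours).
P(N ≥ 11) = 1 − P(N ≤ 10) ≈ 0.2442.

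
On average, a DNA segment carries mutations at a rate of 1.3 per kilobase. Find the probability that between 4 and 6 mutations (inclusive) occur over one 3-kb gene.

Over the interval, μ = 1.3 × 3 = 3.9 (a 3-kb gene = 3 kilobases).
P(4 ≤ N ≤ 6) = Σ_{j=4}^{6} e^(−3.9) · 3.9^j/j! ≈ 0.4462.

0.4462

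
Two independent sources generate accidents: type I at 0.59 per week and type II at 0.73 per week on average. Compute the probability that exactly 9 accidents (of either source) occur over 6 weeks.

Independent Poisson processes superpose: combined rate λ = 0.59 + 0.73 = 1.32 per week.
Over the interval, μ = 1.32 × 6 = 7.92 (6 weeks).
P(N = 9) = e^(−7.92) · 7.92^9/9! ≈ 0.1228.

0.1228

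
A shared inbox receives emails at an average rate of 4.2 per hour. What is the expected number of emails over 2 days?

201.6

E[N] = λt = 4.2 × 48 = 201.6 (2 days = 48 hours).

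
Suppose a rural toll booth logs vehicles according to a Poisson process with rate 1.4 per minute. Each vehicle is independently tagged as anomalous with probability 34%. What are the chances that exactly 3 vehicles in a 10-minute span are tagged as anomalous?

Thinning: the vehicles that are tagged as anomalous themselves form a Poisson process with rate 0.34 × 1.4 = 0.476 per minute.
Over the interval, μ = 0.476 × 10 = 4.76 (a 10-minute span = 10 minutes).
P(N = 3) = e^(−4.76) · 4.76^3/3! ≈ 0.1540.

0.1540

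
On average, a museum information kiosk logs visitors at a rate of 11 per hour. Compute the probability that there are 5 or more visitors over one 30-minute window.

0.6425

Over the interval, μ = 11 × 0.5 = 5.5 (a 30-minute window = 0.5 hours).
P(N ≥ 5) = 1 − P(N ≤ 4) = 1 − Σ_{j=0}^{4} e^(−μ) μ^j/j! ≈ 0.6425.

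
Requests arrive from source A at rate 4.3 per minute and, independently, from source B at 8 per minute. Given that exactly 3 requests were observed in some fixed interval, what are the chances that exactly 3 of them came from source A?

Given the total, each event is independently from source A with probability p = λ_A/(λ_A+λ_B) = 4.3/12.3 ≈ 0.3496.
So K ~ Binomial(3, 4.3/12.3): P(K = 3) = C(3,3) · (4.3/12.3)^3 · (8/12.3)^0 ≈ 0.0427.

0.0427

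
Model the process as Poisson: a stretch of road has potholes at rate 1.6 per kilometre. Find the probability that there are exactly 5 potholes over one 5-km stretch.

0.0916

Over the interval, μ = 1.6 × 5 = 8 (a 5-km stretch = 5 kilometres).
P(N = 5) = e^(−μ) μ^5/5! = e^(−8) · 8^5/120 ≈ 0.0916.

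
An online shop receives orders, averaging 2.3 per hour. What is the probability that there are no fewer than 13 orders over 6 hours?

Over the interval, μ = 2.3 × 6 = 13.8 (6 hours).
P(N ≥ 13) = 1 − P(N ≤ 12) = 1 − Σ_{j=0}^{12} e^(−μ) μ^j/j! ≈ 0.6216.

0.6216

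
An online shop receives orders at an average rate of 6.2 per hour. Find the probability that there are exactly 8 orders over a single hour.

0.1099

With mean μ = 6.2 per hour,
P(N = 8) = e^(−μ) μ^8/8! = e^(−6.2) · 6.2^8/40320 ≈ 0.1099.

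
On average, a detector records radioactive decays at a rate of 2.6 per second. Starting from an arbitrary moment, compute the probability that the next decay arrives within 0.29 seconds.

0.5295

Inter-arrival times are exponential with rate λ = 2.6 per second.
P(T ≤ 0.29) = 1 − e^(−λt) = 1 − e^(−2.6 × 0.29) = 1 − e^(−0.754) ≈ 0.5295.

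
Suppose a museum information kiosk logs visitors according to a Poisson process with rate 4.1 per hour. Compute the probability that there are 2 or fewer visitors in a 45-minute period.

Over the interval, μ = 4.1 × 0.75 = 3.075 (a 45-minute period = 0.75 hours).
P(N ≤ 2) = Σ_{j=0}^{2} e^(−μ) μ^j/j! ≈ 0.4066.

0.4066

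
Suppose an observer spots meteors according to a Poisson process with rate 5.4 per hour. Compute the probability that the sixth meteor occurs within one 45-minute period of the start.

Over the interval, μ = 5.4 × 0.75 = 4.05 (a 45-minute period = 0.75 hours).
The sixth arrival falls in the interval iff at least 6 events occur there: P(S_6 ≤ t) = P(N ≥ 6) = 1 − P(N ≤ 5) ≈ 0.2227.

0.2227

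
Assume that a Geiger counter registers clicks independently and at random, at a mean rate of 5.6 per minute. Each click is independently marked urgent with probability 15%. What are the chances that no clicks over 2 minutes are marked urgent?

Thinning: the clicks that are marked urgent themselves form a Poisson process with rate 0.15 × 5.6 = 0.84 per minute.
Over the interval, μ = 0.84 × 2 = 1.68 (2 minutes).
P(N = 0) = e^(−1.68) · 1.68^0/0! ≈ 0.1864.

0.1864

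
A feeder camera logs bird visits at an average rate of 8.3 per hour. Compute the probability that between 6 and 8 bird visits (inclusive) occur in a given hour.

0.3855

With mean μ = 8.3 per hour,
P(6 ≤ N ≤ 8) = Σ_{j=6}^{8} e^(−8.3) · 8.3^j/j! ≈ 0.3855.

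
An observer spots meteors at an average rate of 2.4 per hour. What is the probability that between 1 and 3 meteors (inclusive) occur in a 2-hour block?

0.2860

Over the interval, μ = 2.4 × 2 = 4.8 (a 2-hour block = 2 hours).
P(1 ≤ N ≤ 3) = Σ_{j=1}^{3} e^(−4.8) · 4.8^j/j! ≈ 0.2860.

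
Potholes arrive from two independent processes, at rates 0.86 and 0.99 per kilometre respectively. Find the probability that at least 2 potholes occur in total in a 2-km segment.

0.8838

Independent Poisson processes superpose: combined rate λ = 0.86 + 0.99 = 1.85 per kilometre.
Over the interval, μ = 1.85 × 2 = 3.7 (a 2-km segment = 2 kilometres).
P(N ≥ 2) = 1 − P(N ≤ 1) ≈ 0.8838.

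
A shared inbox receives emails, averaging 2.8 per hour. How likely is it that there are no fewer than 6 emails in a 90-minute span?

0.2469

Over the interval, μ = 2.8 × 1.5 = 4.2 (a 90-minute span = 1.5 hours).
P(N ≥ 6) = 1 − P(N ≤ 5) = 1 − Σ_{j=0}^{5} e^(−μ) μ^j/j! ≈ 0.2469.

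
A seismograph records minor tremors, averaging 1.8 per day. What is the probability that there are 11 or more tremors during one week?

0.7124

Over the interval, μ = 1.8 × 7 = 12.6 (a week = 7 days).
P(N ≥ 11) = 1 − P(N ≤ 10) = 1 − Σ_{j=0}^{10} e^(−μ) μ^j/j! ≈ 0.7124.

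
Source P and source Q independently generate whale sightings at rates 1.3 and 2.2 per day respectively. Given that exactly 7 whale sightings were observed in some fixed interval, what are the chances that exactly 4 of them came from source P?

0.1654

Given the total, each event is independently from source P with probability p = λ_P/(λ_P+λ_Q) = 1.3/3.5 ≈ 0.3714.
So K ~ Binomial(7, 1.3/3.5): P(K = 4) = C(7,4) · (1.3/3.5)^4 · (2.2/3.5)^3 ≈ 0.1654.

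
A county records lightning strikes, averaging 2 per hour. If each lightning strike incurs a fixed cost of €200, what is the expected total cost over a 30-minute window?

E[N] = 2 × 0.5 = 1 (a 30-minute window = 0.5 hours); E[cost] = 1 × €200 = €200.

€200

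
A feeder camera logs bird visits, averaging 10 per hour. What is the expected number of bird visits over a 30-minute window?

E[N] = λt = 10 × 0.5 = 5 (a 30-minute window = 0.5 hours).

5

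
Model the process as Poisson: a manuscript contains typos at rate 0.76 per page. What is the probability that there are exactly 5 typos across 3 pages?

Over the interval, μ = 0.76 × 3 = 2.28 (3 pages).
P(N = 5) = e^(−μ) μ^5/5! = e^(−2.28) · 2.28^5/120 ≈ 0.0525.

0.0525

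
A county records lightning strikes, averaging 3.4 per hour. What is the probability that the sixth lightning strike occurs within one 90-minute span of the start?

Over the interval, μ = 3.4 × 1.5 = 5.1 (a 90-minute span = 1.5 hours).
The sixth arrival falls in the interval iff at least 6 events occur there: P(S_6 ≤ t) = P(N ≥ 6) = 1 − P(N ≤ 5) ≈ 0.4016.

0.4016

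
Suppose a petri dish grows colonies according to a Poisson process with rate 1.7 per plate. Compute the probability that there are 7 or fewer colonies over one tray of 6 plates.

0.2027

Over the interval, μ = 1.7 × 6 = 10.2 (a tray of 6 plates = 6 plates).
P(N ≤ 7) = Σ_{j=0}^{7} e^(−μ) μ^j/j! ≈ 0.2027.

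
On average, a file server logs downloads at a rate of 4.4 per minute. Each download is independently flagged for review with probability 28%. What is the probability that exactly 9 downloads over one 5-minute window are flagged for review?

Thinning: the downloads that are flagged for review themselves form a Poisson process with rate 0.28 × 4.4 = 1.232 per minute.
Over the interval, μ = 1.232 × 5 = 6.16 (a 5-minute window = 5 minutes).
P(N = 9) = e^(−6.16) · 6.16^9/9! ≈ 0.0743.

0.0743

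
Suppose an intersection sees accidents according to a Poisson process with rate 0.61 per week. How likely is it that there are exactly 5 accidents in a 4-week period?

0.0628

Over the interval, μ = 0.61 × 4 = 2.44 (a 4-week period = 4 weeks).
P(N = 5) = e^(−μ) μ^5/5! = e^(−2.44) · 2.44^5/120 ≈ 0.0628.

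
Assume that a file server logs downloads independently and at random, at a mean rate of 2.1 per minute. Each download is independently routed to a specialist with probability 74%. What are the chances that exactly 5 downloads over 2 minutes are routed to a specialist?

0.1080

Thinning: the downloads that are routed to a specialist themselves form a Poisson process with rate 0.74 × 2.1 = 1.554 per minute.
Over the interval, μ = 1.554 × 2 = 3.108 (2 minutes).
P(N = 5) = e^(−3.108) · 3.108^5/5! ≈ 0.1080.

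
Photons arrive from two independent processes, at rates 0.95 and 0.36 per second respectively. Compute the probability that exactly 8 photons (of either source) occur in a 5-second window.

Independent Poisson processes superpose: combined rate λ = 0.95 + 0.36 = 1.31 per second.
Over the interval, μ = 1.31 × 5 = 6.55 (a 5-second window = 5 seconds).
P(N = 8) = e^(−6.55) · 6.55^8/8! ≈ 0.1202.

0.1202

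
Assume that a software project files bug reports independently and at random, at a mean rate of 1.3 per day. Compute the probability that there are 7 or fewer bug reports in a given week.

Over the interval, μ = 1.3 × 7 = 9.1 (a week = 7 days).
P(N ≤ 7) = Σ_{j=0}^{7} e^(−μ) μ^j/j! ≈ 0.3123.

0.3123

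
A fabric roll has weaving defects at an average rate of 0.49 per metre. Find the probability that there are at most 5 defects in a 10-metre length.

0.6335

Over the interval, μ = 0.49 × 10 = 4.9 (a 10-metre length = 10 metres).
P(N ≤ 5) = Σ_{j=0}^{5} e^(−μ) μ^j/j! ≈ 0.6335.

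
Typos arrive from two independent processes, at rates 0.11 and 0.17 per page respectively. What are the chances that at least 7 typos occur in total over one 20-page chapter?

Independent Poisson processes superpose: combined rate λ = 0.11 + 0.17 = 0.28 per page.
Over the interval, μ = 0.28 × 20 = 5.6 (a 20-page chapter = 20 pages).
P(N ≥ 7) = 1 − P(N ≤ 6) ≈ 0.3297.

0.3297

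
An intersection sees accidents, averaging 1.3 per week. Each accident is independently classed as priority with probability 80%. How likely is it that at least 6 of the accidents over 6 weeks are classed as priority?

Thinning: the accidents that are classed as priority themselves form a Poisson process with rate 0.8 × 1.3 = 1.04 per week.
Over the interval, μ = 1.04 × 6 = 6.24 (6 weeks).
P(N ≥ 6) = 1 − P(N ≤ 5) ≈ 0.5921.

0.5921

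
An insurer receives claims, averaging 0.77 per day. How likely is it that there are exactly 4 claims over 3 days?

0.1178

Over the interval, μ = 0.77 × 3 = 2.31 (3 days).
P(N = 4) = e^(−μ) μ^4/4! = e^(−2.31) · 2.31^4/24 ≈ 0.1178.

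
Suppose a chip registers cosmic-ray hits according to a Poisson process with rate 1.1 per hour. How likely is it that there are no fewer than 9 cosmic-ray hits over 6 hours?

Over the interval, μ = 1.1 × 6 = 6.6 (6 hours).
P(N ≥ 9) = 1 − P(N ≤ 8) = 1 − Σ_{j=0}^{8} e^(−μ) μ^j/j! ≈ 0.2204.

0.2204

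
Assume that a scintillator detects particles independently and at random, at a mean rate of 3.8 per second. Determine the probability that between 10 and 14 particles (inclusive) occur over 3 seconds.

0.5247

Over the interval, μ = 3.8 × 3 = 11.4 (3 seconds).
P(10 ≤ N ≤ 14) = Σ_{j=10}^{14} e^(−11.4) · 11.4^j/j! ≈ 0.5247.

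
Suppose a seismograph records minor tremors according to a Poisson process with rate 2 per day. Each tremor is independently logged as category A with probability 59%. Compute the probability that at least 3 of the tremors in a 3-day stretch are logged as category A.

0.6865

Thinning: the tremors that are logged as category A themselves form a Poisson process with rate 0.59 × 2 = 1.18 per day.
Over the interval, μ = 1.18 × 3 = 3.54 (a 3-day stretch = 3 days).
P(N ≥ 3) = 1 − P(N ≤ 2) ≈ 0.6865.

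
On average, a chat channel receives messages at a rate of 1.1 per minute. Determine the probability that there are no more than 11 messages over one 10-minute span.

0.5793

Over the interval, μ = 1.1 × 10 = 11 (a 10-minute span = 10 minutes).
P(N ≤ 11) = Σ_{j=0}^{11} e^(−μ) μ^j/j! ≈ 0.5793.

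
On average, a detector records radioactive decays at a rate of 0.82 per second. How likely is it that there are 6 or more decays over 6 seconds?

0.3700

Over the interval, μ = 0.82 × 6 = 4.92 (6 seconds).
P(N ≥ 6) = 1 − P(N ≤ 5) = 1 − Σ_{j=0}^{5} e^(−μ) μ^j/j! ≈ 0.3700.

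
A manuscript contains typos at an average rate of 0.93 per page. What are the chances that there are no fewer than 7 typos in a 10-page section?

0.8192

Over the interval, μ = 0.93 × 10 = 9.3 (a 10-page section = 10 pages).
P(N ≥ 7) = 1 − P(N ≤ 6) = 1 − Σ_{j=0}^{6} e^(−μ) μ^j/j! ≈ 0.8192.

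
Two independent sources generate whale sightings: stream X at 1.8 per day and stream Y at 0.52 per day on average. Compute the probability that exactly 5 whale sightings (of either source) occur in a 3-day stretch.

Independent Poisson processes superpose: combined rate λ = 1.8 + 0.52 = 2.32 per day.
Over the interval, μ = 2.32 × 3 = 6.96 (a 3-day stretch = 3 days).
P(N = 5) = e^(−6.96) · 6.96^5/5! ≈ 0.1292.

0.1292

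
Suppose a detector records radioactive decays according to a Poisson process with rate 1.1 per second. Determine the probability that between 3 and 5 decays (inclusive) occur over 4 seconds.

0.5348

Over the interval, μ = 1.1 × 4 = 4.4 (4 seconds).
P(3 ≤ N ≤ 5) = Σ_{j=3}^{5} e^(−4.4) · 4.4^j/j! ≈ 0.5348.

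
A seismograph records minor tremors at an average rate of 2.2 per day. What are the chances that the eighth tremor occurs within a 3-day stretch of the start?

0.3419

Over the interval, μ = 2.2 × 3 = 6.6 (a 3-day stretch = 3 days).
The eighth arrival falls in the interval iff at least 8 events occur there: P(S_8 ≤ t) = P(N ≥ 8) = 1 − P(N ≤ 7) ≈ 0.3419.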